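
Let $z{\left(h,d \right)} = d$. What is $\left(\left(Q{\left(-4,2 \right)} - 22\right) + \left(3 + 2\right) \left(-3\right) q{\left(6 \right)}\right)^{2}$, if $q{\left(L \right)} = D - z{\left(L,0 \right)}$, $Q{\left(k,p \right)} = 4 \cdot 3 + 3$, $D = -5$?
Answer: $4624$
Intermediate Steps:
$Q{\left(k,p \right)} = 15$ ($Q{\left(k,p \right)} = 12 + 3 = 15$)
$q{\left(L \right)} = -5$ ($q{\left(L \right)} = -5 - 0 = -5 + 0 = -5$)
$\left(\left(Q{\left(-4,2 \right)} - 22\right) + \left(3 + 2\right) \left(-3\right) q{\left(6 \right)}\right)^{2} = \left(\left(15 - 22\right) + \left(3 + 2\right) \left(-3\right) \left(-5\right)\right)^{2} = \left(-7 + 5 \left(-3\right) \left(-5\right)\right)^{2} = \left(-7 - -75\right)^{2} = \left(-7 + 75\right)^{2} = 68^{2} = 4624$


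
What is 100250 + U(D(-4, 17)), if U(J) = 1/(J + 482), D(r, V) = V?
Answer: 50024751/499 ≈ 1.0025e+5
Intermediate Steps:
U(J) = 1/(482 + J)
100250 + U(D(-4, 17)) = 100250 + 1/(482 + 17) = 100250 + 1/499 = 50024751/499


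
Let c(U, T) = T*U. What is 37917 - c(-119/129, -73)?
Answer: 4882606/129 ≈ 37850.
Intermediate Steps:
37917 - c(-119/129, -73) = 37917 - (-73)*(-119/129) = 37917 - (-73)*(-119*1/129) = 37917 - (-73)*(-119)/129 = 37917 - 1*8687/129 = 37917 - 8687/129 = 4882606/129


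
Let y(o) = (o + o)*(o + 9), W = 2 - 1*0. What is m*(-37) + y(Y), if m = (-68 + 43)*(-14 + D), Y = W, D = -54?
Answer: -62856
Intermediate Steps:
W = 2 (W = 2 + 0 = 2)
Y = 2
y(o) = 2*o*(9 + o) (y(o) = (2*o)*(9 + o) = 2*o*(9 + o))
m = 1700 (m = (-68 + 43)*(-14 - 54) = -25*(-68) = 1700)
m*(-37) + y(Y) = 1700*(-37) + 2*2*(9 + 2) = -62900 + 2*2*11 = -62900 + 44 = -62856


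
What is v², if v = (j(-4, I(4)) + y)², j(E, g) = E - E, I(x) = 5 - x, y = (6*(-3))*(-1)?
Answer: 104976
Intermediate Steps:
y = 18 (y = -18*(-1) = 18)
j(E, g) = 0
v = 324 (v = (0 + 18)² = 18² = 324)
v² = 324² = 104976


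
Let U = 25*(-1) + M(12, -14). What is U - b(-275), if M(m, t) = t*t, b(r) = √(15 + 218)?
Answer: 171 - √233 ≈ 155.74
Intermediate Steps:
b(r) = √233
M(m, t) = t²
U = 171 (U = 25*(-1) + (-14)² = -25 + 196 = 171)
U - b(-275) = 171 - √233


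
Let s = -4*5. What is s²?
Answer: 400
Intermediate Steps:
s = -20
s² = (-20)² = 400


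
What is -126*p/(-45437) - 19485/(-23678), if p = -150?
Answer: 62546535/153693898 ≈ 0.40696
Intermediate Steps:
-126*p/(-45437) - 19485/(-23678) = -126*(-150)/(-45437) - 19485/(-23678) = 18900*(-1/45437) - 19485*(-1/23678) = -2700/6491 + 19485/23678 = 62546535/153693898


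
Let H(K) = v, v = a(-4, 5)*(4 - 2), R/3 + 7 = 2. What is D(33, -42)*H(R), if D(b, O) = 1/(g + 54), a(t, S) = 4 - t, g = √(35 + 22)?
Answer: 288/953 - 16*√57/2859 ≈ 0.25995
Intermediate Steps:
g = √57 ≈ 7.5498
D(b, O) = 1/(54 + √57) (D(b, O) = 1/(√57 + 54) = 1/(54 + √57))
R = -15 (R = -21 + 3*2 = -21 + 6 = -15)
v = 16 (v = (4 - 1*(-4))*(4 - 2) = (4 + 4)*2 = 8*2 = 16)
H(K) = 16
D(33, -42)*H(R) = (18/953 - √57/2859)*16 = 288/953 - 16*√57/2859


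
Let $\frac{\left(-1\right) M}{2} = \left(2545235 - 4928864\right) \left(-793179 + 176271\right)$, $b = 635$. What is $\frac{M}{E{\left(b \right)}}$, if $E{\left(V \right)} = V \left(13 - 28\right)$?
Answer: $\frac{980319866088}{3175} \approx 3.0876 \cdot 10^{8}$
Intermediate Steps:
$E{\left(V \right)} = - 15 V$ ($E{\left(V \right)} = V \left(-15\right) = - 15 V$)
$M = -2940959598264$ ($M = - 2 \left(2545235 - 4928864\right) \left(-793179 + 176271\right) = - 2 \left(\left(-2383629\right) \left(-616908\right)\right) = \left(-2\right) 1470479799132 = -2940959598264$)
$\frac{M}{E{\left(b \right)}} = - \frac{2940959598264}{\left(-15\right) 635} = - \frac{2940959598264}{-9525} = \left(-2940959598264\right) \left(- \frac{1}{9525}\right) = \frac{980319866088}{3175}$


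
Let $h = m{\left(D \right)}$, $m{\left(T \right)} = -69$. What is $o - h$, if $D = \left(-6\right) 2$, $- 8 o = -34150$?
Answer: $\frac{17351}{4} \approx 4337.8$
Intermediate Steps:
$o = \frac{17075}{4}$ ($o = \left(- \frac{1}{8}\right) \left(-34150\right) = \frac{17075}{4} \approx 4268.8$)
$D = -12$
$h = -69$
$o - h = \frac{17075}{4} - -69 = \frac{17075}{4} + 69 = \frac{17351}{4}$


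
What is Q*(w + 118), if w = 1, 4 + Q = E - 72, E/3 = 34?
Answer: 3094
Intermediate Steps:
E = 102 (E = 3*34 = 102)
Q = 26 (Q = -4 + (102 - 72) = -4 + 30 = 26)
Q*(w + 118) = 26*(1 + 118) = 26*119 = 3094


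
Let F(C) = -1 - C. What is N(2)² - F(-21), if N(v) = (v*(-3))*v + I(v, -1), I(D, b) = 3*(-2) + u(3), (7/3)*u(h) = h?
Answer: 12709/49 ≈ 259.37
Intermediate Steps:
u(h) = 3*h/7
I(D, b) = -33/7 (I(D, b) = 3*(-2) + (3/7)*3 = -6 + 9/7 = -33/7)
N(v) = -33/7 - 3*v² (N(v) = (v*(-3))*v - 33/7 = (-3*v)*v - 33/7 = -3*v² - 33/7 = -33/7 - 3*v²)
N(2)² - F(-21) = (-33/7 - 3*2²)² - (-1 - 1*(-21)) = (-33/7 - 3*4)² - (-1 + 21) = (-33/7 - 12)² - 1*20 = (-117/7)² - 20 = 13689/49 - 20 = 12709/49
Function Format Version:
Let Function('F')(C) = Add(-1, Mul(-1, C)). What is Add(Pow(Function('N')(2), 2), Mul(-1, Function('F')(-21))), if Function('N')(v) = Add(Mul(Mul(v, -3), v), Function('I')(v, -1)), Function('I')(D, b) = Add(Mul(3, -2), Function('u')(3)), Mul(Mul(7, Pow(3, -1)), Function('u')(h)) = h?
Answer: Rational(12709, 49) ≈ 259.37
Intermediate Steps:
Function('u')(h) = Mul(Rational(3, 7), h)
Function('I')(D, b) = Rational(-33, 7) (Function('I')(D, b) = Add(Mul(3, -2), Mul(Rational(3, 7), 3)) = Add(-6, Rational(9, 7)) = Rational(-33, 7))
Function('N')(v) = Add(Rational(-33, 7), Mul(-3, Pow(v, 2))) (Function('N')(v) = Add(Mul(Mul(v, -3), v), Rational(-33, 7)) = Add(Mul(Mul(-3, v), v), Rational(-33, 7)) = Add(Mul(-3, Pow(v, 2)), Rational(-33, 7)) = Add(Rational(-33, 7), Mul(-3, Pow(v, 2))))
Add(Pow(Function('N')(2), 2), Mul(-1, Function('F')(-21))) = Add(Pow(Add(Rational(-33, 7), Mul(-3, Pow(2, 2))), 2), Mul(-1, Add(-1, Mul(-1, -21)))) = Add(Pow(Add(Rational(-33, 7), Mul(-3, 4)), 2), Mul(-1, Add(-1, 21))) = Add(Pow(Add(Rational(-33, 7), -12), 2), Mul(-1, 20)) = Add(Pow(Rational(-117, 7), 2), -20) = Add(Rational(13689, 49), -20) = Rational(12709, 49)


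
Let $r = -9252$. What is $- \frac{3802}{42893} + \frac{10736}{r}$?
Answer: $- \frac{123918838}{99211509} \approx -1.249$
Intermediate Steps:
$- \frac{3802}{42893} + \frac{10736}{r} = - \frac{3802}{42893} + \frac{10736}{-9252} = \left(-3802\right) \frac{1}{42893} + 10736 \left(- \frac{1}{9252}\right) = - \frac{3802}{42893} - \frac{2684}{2313} = - \frac{123918838}{99211509}$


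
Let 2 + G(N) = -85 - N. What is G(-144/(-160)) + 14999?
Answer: 149111/10 ≈ 14911.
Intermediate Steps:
G(N) = -87 - N (G(N) = -2 + (-85 - N) = -87 - N)
G(-144/(-160)) + 14999 = (-87 - (-144)/(-160)) + 14999 = (-87 - (-144)*(-1)/160) + 14999 = (-87 - 1*9/10) + 14999 = (-87 - 9/10) + 14999 = -879/10 + 14999 = 149111/10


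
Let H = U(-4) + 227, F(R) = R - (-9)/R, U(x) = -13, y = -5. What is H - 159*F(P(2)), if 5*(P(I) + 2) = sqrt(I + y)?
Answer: 2*(2125*sqrt(3) + 30949*I)/(5*(sqrt(3) + 10*I)) ≈ 1226.7 + 65.24*I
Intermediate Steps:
P(I) = -2 + sqrt(-5 + I)/5 (P(I) = -2 + sqrt(I - 5)/5 = -2 + sqrt(-5 + I)/5)
F(R) = R + 9/R
H = 214 (H = -13 + 227 = 214)
H - 159*F(P(2)) = 214 - 159*((-2 + sqrt(-5 + 2)/5) + 9/(-2 + sqrt(-5 + 2)/5)) = 214 - 159*((-2 + sqrt(-3)/5) + 9/(-2 + sqrt(-3)/5)) = 214 - 159*((-2 + (I*sqrt(3))/5) + 9/(-2 + (I*sqrt(3))/5)) = 214 - 159*((-2 + I*sqrt(3)/5) + 9/(-2 + I*sqrt(3)/5)) = 214 - 159*(-2 + 9/(-2 + I*sqrt(3)/5) + I*sqrt(3)/5) = 214 + (318 - 1431/(-2 + I*sqrt(3)/5) - 159*I*sqrt(3)/5) = 532 - 1431/(-2 + I*sqrt(3)/5) - 159*I*sqrt(3)/5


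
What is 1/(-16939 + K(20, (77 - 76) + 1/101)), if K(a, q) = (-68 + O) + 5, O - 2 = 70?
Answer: -1/16930 ≈ -5.9067e-5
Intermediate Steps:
O = 72 (O = 2 + 70 = 72)
K(a, q) = 9 (K(a, q) = (-68 + 72) + 5 = 4 + 5 = 9)
1/(-16939 + K(20, (77 - 76) + 1/101)) = 1/(-16939 + 9) = 1/(-16930) = -1/16930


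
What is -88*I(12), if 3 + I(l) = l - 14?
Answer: 440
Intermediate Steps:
I(l) = -17 + l (I(l) = -3 + (l - 14) = -3 + (-14 + l) = -17 + l)
-88*I(12) = -88*(-17 + 12) = -88*(-5) = 440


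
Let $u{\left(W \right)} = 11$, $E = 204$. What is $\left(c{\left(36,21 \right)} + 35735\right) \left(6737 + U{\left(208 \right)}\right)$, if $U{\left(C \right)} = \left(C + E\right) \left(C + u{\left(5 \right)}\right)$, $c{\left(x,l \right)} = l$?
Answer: $3467080540$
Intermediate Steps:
$U{\left(C \right)} = \left(11 + C\right) \left(204 + C\right)$ ($U{\left(C \right)} = \left(C + 204\right) \left(C + 11\right) = \left(204 + C\right) \left(11 + C\right) = \left(11 + C\right) \left(204 + C\right)$)
$\left(c{\left(36,21 \right)} + 35735\right) \left(6737 + U{\left(208 \right)}\right) = \left(21 + 35735\right) \left(6737 + \left(2244 + 208^{2} + 215 \cdot 208\right)\right) = 35756 \left(6737 + \left(2244 + 43264 + 44720\right)\right) = 35756 \left(6737 + 90228\right) = 35756 \cdot 96965 = 3467080540$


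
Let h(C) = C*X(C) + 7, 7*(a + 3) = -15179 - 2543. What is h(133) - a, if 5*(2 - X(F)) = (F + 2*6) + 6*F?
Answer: -779663/35 ≈ -22276.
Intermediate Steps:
X(F) = -⅖ - 7*F/5 (X(F) = 2 - ((F + 2*6) + 6*F)/5 = 2 - ((F + 12) + 6*F)/5 = 2 - ((12 + F) + 6*F)/5 = 2 - (12 + 7*F)/5 = 2 + (-12/5 - 7*F/5) = -⅖ - 7*F/5)
a = -17743/7 (a = -3 + (-15179 - 2543)/7 = -3 + (⅐)*(-17722) = -3 - 17722/7 = -17743/7 ≈ -2534.7)
h(C) = 7 + C*(-⅖ - 7*C/5) (h(C) = C*(-⅖ - 7*C/5) + 7 = 7 + C*(-⅖ - 7*C/5))
h(133) - a = (7 - ⅕*133*(2 + 7*133)) - 1*(-17743/7) = (7 - ⅕*133*(2 + 931)) + 17743/7 = (7 - ⅕*133*933) + 17743/7 = (7 - 124089/5) + 17743/7 = -124054/5 + 17743/7 = -779663/35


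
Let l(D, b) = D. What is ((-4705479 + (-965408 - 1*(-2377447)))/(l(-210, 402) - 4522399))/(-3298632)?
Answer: -411680/1864802846361 ≈ -2.2076e-7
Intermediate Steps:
((-4705479 + (-965408 - 1*(-2377447)))/(l(-210, 402) - 4522399))/(-3298632) = ((-4705479 + (-965408 - 1*(-2377447)))/(-210 - 4522399))/(-3298632) = ((-4705479 + (-965408 + 2377447))/(-4522609))*(-1/3298632) = ((-4705479 + 1412039)*(-1/4522609))*(-1/3298632) = -3293440*(-1/4522609)*(-1/3298632) = (3293440/4522609)*(-1/3298632) = -411680/1864802846361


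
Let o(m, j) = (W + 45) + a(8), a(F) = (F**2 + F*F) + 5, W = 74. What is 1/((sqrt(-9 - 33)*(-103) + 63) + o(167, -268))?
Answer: 15/25943 + 103*I*sqrt(42)/544803 ≈ 0.00057819 + 0.0012252*I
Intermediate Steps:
a(F) = 5 + 2*F**2 (a(F) = (F**2 + F**2) + 5 = 2*F**2 + 5 = 5 + 2*F**2)
o(m, j) = 252 (o(m, j) = (74 + 45) + (5 + 2*8**2) = 119 + (5 + 2*64) = 119 + (5 + 128) = 119 + 133 = 252)
1/((sqrt(-9 - 33)*(-103) + 63) + o(167, -268)) = 1/((sqrt(-9 - 33)*(-103) + 63) + 252) = 1/((sqrt(-42)*(-103) + 63) + 252) = 1/(((I*sqrt(42))*(-103) + 63) + 252) = 1/((-103*I*sqrt(42) + 63) + 252) = 1/((63 - 103*I*sqrt(42)) + 252) = 1/(315 - 103*I*sqrt(42))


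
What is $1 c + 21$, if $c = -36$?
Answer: $-15$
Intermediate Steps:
$1 c + 21 = 1 \left(-36\right) + 21 = -36 + 21 = -15$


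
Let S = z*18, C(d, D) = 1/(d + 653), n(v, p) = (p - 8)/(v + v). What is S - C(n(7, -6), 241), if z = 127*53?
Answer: 78995015/652 ≈ 1.2116e+5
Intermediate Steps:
z = 6731
n(v, p) = (-8 + p)/(2*v) (n(v, p) = (-8 + p)/((2*v)) = (-8 + p)*(1/(2*v)) = (-8 + p)/(2*v))
C(d, D) = 1/(653 + d)
S = 121158 (S = 6731*18 = 121158)
S - C(n(7, -6), 241) = 121158 - 1/(653 + (½)*(-8 - 6)/7) = 121158 - 1/(653 + (½)*(⅐)*(-14)) = 121158 - 1/(653 - 1) = 121158 - 1/652 = 78995015/652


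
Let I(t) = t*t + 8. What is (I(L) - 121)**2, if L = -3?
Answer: 10816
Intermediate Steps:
I(t) = 8 + t**2 (I(t) = t**2 + 8 = 8 + t**2)
(I(L) - 121)**2 = ((8 + (-3)**2) - 121)**2 = ((8 + 9) - 121)**2 = (17 - 121)**2 = (-104)**2 = 10816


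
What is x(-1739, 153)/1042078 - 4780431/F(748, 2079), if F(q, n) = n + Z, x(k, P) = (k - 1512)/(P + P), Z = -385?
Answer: -762182045023151/270087860196 ≈ -2822.0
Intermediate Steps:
x(k, P) = (-1512 + k)/(2*P) (x(k, P) = (-1512 + k)/((2*P)) = (-1512 + k)*(1/(2*P)) = (-1512 + k)/(2*P))
F(q, n) = -385 + n (F(q, n) = n - 385 = -385 + n)
x(-1739, 153)/1042078 - 4780431/F(748, 2079) = ((½)*(-1512 - 1739)/153)/1042078 - 4780431/(-385 + 2079) = ((½)*(1/153)*(-3251))*(1/1042078) - 4780431/1694 = -3251/306*1/1042078 - 4780431*1/1694 = -3251/318875868 - 4780431/1694 = -762182045023151/270087860196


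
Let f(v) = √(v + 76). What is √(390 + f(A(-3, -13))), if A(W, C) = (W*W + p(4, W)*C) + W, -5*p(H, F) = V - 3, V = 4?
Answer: √(9750 + 15*√235)/5 ≈ 19.980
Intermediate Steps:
p(H, F) = -⅕ (p(H, F) = -(4 - 3)/5 = -⅕*1 = -⅕)
A(W, C) = W + W² - C/5 (A(W, C) = (W*W - C/5) + W = (W² - C/5) + W = W + W² - C/5)
f(v) = √(76 + v)
√(390 + f(A(-3, -13))) = √(390 + √(76 + (-3 + (-3)² - ⅕*(-13)))) = √(390 + √(76 + (-3 + 9 + 13/5))) = √(390 + √(76 + 43/5)) = √(390 + √(423/5)) = √(390 + 3*√235/5)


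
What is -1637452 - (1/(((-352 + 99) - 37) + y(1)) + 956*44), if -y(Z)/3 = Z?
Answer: -492098187/293 ≈ -1.6795e+6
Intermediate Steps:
y(Z) = -3*Z
-1637452 - (1/(((-352 + 99) - 37) + y(1)) + 956*44) = -1637452 - (1/(((-352 + 99) - 37) - 3*1) + 956*44) = -1637452 - (1/((-253 - 37) - 3) + 42064) = -1637452 - (1/(-290 - 3) + 42064) = -1637452 - (1/(-293) + 42064) = -1637452 - (-1/293 + 42064) = -1637452 - 1*12324751/293 = -1637452 - 12324751/293 = -492098187/293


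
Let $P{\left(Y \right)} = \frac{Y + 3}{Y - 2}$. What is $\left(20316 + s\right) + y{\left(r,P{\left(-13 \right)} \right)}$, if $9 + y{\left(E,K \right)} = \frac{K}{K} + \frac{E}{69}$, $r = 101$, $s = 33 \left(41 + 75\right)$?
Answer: $\frac{1665485}{69} \approx 24137.0$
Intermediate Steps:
$P{\left(Y \right)} = \frac{3 + Y}{-2 + Y}$
$s = 3828$ ($s = 33 \cdot 116 = 3828$)
$y{\left(E,K \right)} = -8 + \frac{E}{69}$ ($y{\left(E,K \right)} = -9 + \left(\frac{K}{K} + \frac{E}{69}\right) = -9 + \left(1 + E \frac{1}{69}\right) = -9 + \left(1 + \frac{E}{69}\right) = -8 + \frac{E}{69}$)
$\left(20316 + s\right) + y{\left(r,P{\left(-13 \right)} \right)} = \left(20316 + 3828\right) + \left(-8 + \frac{1}{69} \cdot 101\right) = 24144 + \left(-8 + \frac{101}{69}\right) = 24144 - \frac{451}{69} = \frac{1665485}{69}$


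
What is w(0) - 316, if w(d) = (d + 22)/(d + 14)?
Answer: -2201/7 ≈ -314.43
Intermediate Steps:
w(d) = (22 + d)/(14 + d)
w(0) - 316 = (22 + 0)/(14 + 0) - 316 = 22/14 - 316 = (1/14)*22 - 316 = 11/7 - 316 = -2201/7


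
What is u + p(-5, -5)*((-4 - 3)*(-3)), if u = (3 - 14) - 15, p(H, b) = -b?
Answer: 79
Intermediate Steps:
u = -26 (u = -11 - 15 = -26)
u + p(-5, -5)*((-4 - 3)*(-3)) = -26 + (-1*(-5))*((-4 - 3)*(-3)) = -26 + 5*(-7*(-3)) = -26 + 5*21 = -26 + 105 = 79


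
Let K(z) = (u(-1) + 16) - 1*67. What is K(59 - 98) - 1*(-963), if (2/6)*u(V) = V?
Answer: 909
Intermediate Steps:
u(V) = 3*V
K(z) = -54 (K(z) = (3*(-1) + 16) - 1*67 = (-3 + 16) - 67 = 13 - 67 = -54)
K(59 - 98) - 1*(-963) = -54 - 1*(-963) = -54 + 963 = 909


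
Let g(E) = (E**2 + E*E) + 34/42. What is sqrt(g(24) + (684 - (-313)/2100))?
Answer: sqrt(9001097)/70 ≈ 42.860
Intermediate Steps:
g(E) = 17/21 + 2*E**2 (g(E) = (E**2 + E**2) + 34*(1/42) = 2*E**2 + 17/21 = 17/21 + 2*E**2)
sqrt(g(24) + (684 - (-313)/2100)) = sqrt((17/21 + 2*24**2) + (684 - (-313)/2100)) = sqrt((17/21 + 2*576) + (684 - (-313)/2100)) = sqrt((17/21 + 1152) + (684 - 1*(-313/2100))) = sqrt(24209/21 + (684 + 313/2100)) = sqrt(24209/21 + 1436713/2100) = sqrt(1285871/700) = sqrt(9001097)/70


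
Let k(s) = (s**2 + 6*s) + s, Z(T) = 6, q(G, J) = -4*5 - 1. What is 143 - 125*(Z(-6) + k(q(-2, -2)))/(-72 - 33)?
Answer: 3501/7 ≈ 500.14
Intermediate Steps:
q(G, J) = -21 (q(G, J) = -20 - 1 = -21)
k(s) = s**2 + 7*s
143 - 125*(Z(-6) + k(q(-2, -2)))/(-72 - 33) = 143 - 125*(6 - 21*(7 - 21))/(-72 - 33) = 143 - 125*(6 - 21*(-14))/(-105) = 143 - 125*(6 + 294)*(-1)/105 = 143 - 37500*(-1)/105 = 143 - 125*(-20/7) = 143 + 2500/7 = 3501/7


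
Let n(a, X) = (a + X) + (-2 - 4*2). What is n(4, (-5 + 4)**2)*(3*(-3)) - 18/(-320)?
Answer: 7209/160 ≈ 45.056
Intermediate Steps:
n(a, X) = -10 + X + a (n(a, X) = (X + a) + (-2 - 8) = (X + a) - 10 = -10 + X + a)
n(4, (-5 + 4)**2)*(3*(-3)) - 18/(-320) = (-10 + (-5 + 4)**2 + 4)*(3*(-3)) - 18/(-320) = (-10 + (-1)**2 + 4)*(-9) - 18*(-1/320) = (-10 + 1 + 4)*(-9) + 9/160 = -5*(-9) + 9/160 = 45 + 9/160 = 7209/160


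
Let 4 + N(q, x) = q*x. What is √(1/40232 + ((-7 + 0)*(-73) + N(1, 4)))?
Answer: √206777926074/20116 ≈ 22.605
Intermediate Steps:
N(q, x) = -4 + q*x
√(1/40232 + ((-7 + 0)*(-73) + N(1, 4))) = √(1/40232 + ((-7 + 0)*(-73) + (-4 + 1*4))) = √(1/40232 + (-7*(-73) + (-4 + 4))) = √(1/40232 + (511 + 0)) = √(1/40232 + 511) = √(20558553/40232) = √206777926074/20116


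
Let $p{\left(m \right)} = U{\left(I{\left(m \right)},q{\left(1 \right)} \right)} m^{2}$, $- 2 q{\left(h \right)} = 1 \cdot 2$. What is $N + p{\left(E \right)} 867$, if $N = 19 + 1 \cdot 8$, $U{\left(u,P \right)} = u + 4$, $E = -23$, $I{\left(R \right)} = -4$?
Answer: $27$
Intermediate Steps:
$q{\left(h \right)} = -1$ ($q{\left(h \right)} = - \frac{1 \cdot 2}{2} = \left(- \frac{1}{2}\right) 2 = -1$)
$U{\left(u,P \right)} = 4 + u$
$N = 27$ ($N = 19 + 8 = 27$)
$p{\left(m \right)} = 0$ ($p{\left(m \right)} = \left(4 - 4\right) m^{2} = 0 m^{2} = 0$)
$N + p{\left(E \right)} 867 = 27 + 0 \cdot 867 = 27 + 0 = 27$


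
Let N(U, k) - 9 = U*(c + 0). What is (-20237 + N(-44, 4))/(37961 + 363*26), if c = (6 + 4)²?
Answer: -24628/47399 ≈ -0.51959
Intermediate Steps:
c = 100 (c = 10² = 100)
N(U, k) = 9 + 100*U (N(U, k) = 9 + U*(100 + 0) = 9 + U*100 = 9 + 100*U)
(-20237 + N(-44, 4))/(37961 + 363*26) = (-20237 + (9 + 100*(-44)))/(37961 + 363*26) = (-20237 + (9 - 4400))/(37961 + 9438) = (-20237 - 4391)/47399 = -24628*1/47399 = -24628/47399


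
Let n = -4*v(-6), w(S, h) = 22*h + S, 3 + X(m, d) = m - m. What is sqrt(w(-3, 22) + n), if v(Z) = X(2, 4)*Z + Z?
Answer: sqrt(433) ≈ 20.809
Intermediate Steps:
X(m, d) = -3 (X(m, d) = -3 + (m - m) = -3 + 0 = -3)
w(S, h) = S + 22*h
v(Z) = -2*Z (v(Z) = -3*Z + Z = -2*Z)
n = -48 (n = -(-8)*(-6) = -4*12 = -48)
sqrt(w(-3, 22) + n) = sqrt((-3 + 22*22) - 48) = sqrt((-3 + 484) - 48) = sqrt(481 - 48) = sqrt(433)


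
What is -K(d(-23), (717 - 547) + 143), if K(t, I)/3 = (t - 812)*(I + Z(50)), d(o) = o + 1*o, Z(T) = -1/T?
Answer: 20140263/25 ≈ 8.0561e+5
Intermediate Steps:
d(o) = 2*o (d(o) = o + o = 2*o)
K(t, I) = 3*(-812 + t)*(-1/50 + I) (K(t, I) = 3*((t - 812)*(I - 1/50)) = 3*((-812 + t)*(I - 1*1/50)) = 3*((-812 + t)*(I - 1/50)) = 3*((-812 + t)*(-1/50 + I)) = 3*(-812 + t)*(-1/50 + I))
-K(d(-23), (717 - 547) + 143) = -(1218/25 - 2436*((717 - 547) + 143) - 3*(-23)/25 + 3*((717 - 547) + 143)*(2*(-23))) = -(1218/25 - 2436*(170 + 143) - 3/50*(-46) + 3*(170 + 143)*(-46)) = -(1218/25 - 2436*313 + 69/25 + 3*313*(-46)) = -(1218/25 - 762468 + 69/25 - 43194) = -1*(-20140263/25) = 20140263/25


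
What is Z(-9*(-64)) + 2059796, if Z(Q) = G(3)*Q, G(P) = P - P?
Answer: 2059796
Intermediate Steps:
G(P) = 0
Z(Q) = 0 (Z(Q) = 0*Q = 0)
Z(-9*(-64)) + 2059796 = 0 + 2059796 = 2059796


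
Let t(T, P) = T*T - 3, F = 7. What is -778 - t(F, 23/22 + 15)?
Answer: -824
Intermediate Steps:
t(T, P) = -3 + T**2 (t(T, P) = T**2 - 3 = -3 + T**2)
-778 - t(F, 23/22 + 15) = -778 - (-3 + 7**2) = -778 - (-3 + 49) = -778 - 1*46 = -778 - 46 = -824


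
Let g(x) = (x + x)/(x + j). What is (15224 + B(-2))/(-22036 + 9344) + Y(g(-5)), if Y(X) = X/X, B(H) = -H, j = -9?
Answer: -1267/6346 ≈ -0.19965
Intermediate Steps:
g(x) = 2*x/(-9 + x) (g(x) = (x + x)/(x - 9) = (2*x)/(-9 + x) = 2*x/(-9 + x))
Y(X) = 1
(15224 + B(-2))/(-22036 + 9344) + Y(g(-5)) = (15224 - 1*(-2))/(-22036 + 9344) + 1 = (15224 + 2)/(-12692) + 1 = 15226*(-1/12692) + 1 = -7613/6346 + 1 = -1267/6346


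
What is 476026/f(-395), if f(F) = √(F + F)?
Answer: -238013*I*√790/395 ≈ -16936.0*I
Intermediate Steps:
f(F) = √2*√F (f(F) = √(2*F) = √2*√F)
476026/f(-395) = 476026/((√2*√(-395))) = 476026/((√2*(I*√395))) = 476026/((I*√790)) = 476026*(-I*√790/790) = -238013*I*√790/395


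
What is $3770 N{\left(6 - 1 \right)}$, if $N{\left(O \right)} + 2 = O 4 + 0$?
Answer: $67860$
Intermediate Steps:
$N{\left(O \right)} = -2 + 4 O$ ($N{\left(O \right)} = -2 + \left(O 4 + 0\right) = -2 + \left(4 O + 0\right) = -2 + 4 O$)
$3770 N{\left(6 - 1 \right)} = 3770 \left(-2 + 4 \left(6 - 1\right)\right) = 3770 \left(-2 + 4 \cdot 5\right) = 3770 \left(-2 + 20\right) = 3770 \cdot 18 = 67860$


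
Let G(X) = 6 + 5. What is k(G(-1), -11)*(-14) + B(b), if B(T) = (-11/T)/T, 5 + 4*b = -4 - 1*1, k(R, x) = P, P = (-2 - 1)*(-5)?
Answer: -5294/25 ≈ -211.76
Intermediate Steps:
G(X) = 11
P = 15 (P = -3*(-5) = 15)
k(R, x) = 15
b = -5/2 (b = -5/4 + (-4 - 1*1)/4 = -5/4 + (-4 - 1)/4 = -5/4 + (1/4)*(-5) = -5/4 - 5/4 = -5/2 ≈ -2.5000)
B(T) = -11/T**2
k(G(-1), -11)*(-14) + B(b) = 15*(-14) - 11/(-5/2)**2 = -210 - 11*4/25 = -210 - 44/25 = -5294/25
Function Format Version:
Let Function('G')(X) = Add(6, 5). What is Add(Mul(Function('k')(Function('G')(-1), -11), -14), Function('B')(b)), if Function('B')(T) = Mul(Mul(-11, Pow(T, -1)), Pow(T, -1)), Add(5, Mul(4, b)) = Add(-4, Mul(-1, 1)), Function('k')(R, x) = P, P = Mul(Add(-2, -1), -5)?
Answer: Rational(-5294, 25) ≈ -211.76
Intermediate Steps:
Function('G')(X) = 11
P = 15 (P = Mul(-3, -5) = 15)
Function('k')(R, x) = 15
b = Rational(-5, 2) (b = Add(Rational(-5, 4), Mul(Rational(1, 4), Add(-4, Mul(-1, 1)))) = Add(Rational(-5, 4), Mul(Rational(1, 4), Add(-4, -1))) = Add(Rational(-5, 4), Mul(Rational(1, 4), -5)) = Add(Rational(-5, 4), Rational(-5, 4)) = Rational(-5, 2) ≈ -2.5000)
Function('B')(T) = Mul(-11, Pow(T, -2))
Add(Mul(Function('k')(Function('G')(-1), -11), -14), Function('B')(b)) = Add(Mul(15, -14), Mul(-11, Pow(Rational(-5, 2), -2))) = Add(-210, Mul(-11, Rational(4, 25))) = Add(-210, Rational(-44, 25)) = Rational(-5294, 25)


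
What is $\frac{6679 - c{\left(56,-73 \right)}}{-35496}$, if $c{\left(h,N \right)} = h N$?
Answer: $- \frac{3589}{11832} \approx -0.30333$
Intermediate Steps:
$c{\left(h,N \right)} = N h$
$\frac{6679 - c{\left(56,-73 \right)}}{-35496} = \frac{6679 - \left(-73\right) 56}{-35496} = \left(6679 - -4088\right) \left(- \frac{1}{35496}\right) = \left(6679 + 4088\right) \left(- \frac{1}{35496}\right) = 10767 \left(- \frac{1}{35496}\right) = - \frac{3589}{11832}$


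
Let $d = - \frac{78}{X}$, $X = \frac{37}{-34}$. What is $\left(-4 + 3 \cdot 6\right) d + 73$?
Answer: $\frac{39829}{37} \approx 1076.5$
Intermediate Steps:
$X = - \frac{37}{34}$ ($X = 37 \left(- \frac{1}{34}\right) = - \frac{37}{34} \approx -1.0882$)
$d = \frac{2652}{37}$ ($d = - \frac{78}{- \frac{37}{34}} = \left(-78\right) \left(- \frac{34}{37}\right) = \frac{2652}{37} \approx 71.676$)
$\left(-4 + 3 \cdot 6\right) d + 73 = \left(-4 + 3 \cdot 6\right) \frac{2652}{37} + 73 = \left(-4 + 18\right) \frac{2652}{37} + 73 = 14 \cdot \frac{2652}{37} + 73 = \frac{37128}{37} + 73 = \frac{39829}{37}$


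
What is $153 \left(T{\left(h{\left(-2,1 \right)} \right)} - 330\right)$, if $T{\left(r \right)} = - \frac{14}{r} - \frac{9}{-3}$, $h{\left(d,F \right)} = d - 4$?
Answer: $-49674$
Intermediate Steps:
$h{\left(d,F \right)} = -4 + d$ ($h{\left(d,F \right)} = d - 4 = -4 + d$)
$T{\left(r \right)} = 3 - \frac{14}{r}$ ($T{\left(r \right)} = - \frac{14}{r} - -3 = - \frac{14}{r} + 3 = 3 - \frac{14}{r}$)
$153 \left(T{\left(h{\left(-2,1 \right)} \right)} - 330\right) = 153 \left(\left(3 - \frac{14}{-4 - 2}\right) - 330\right) = 153 \left(\left(3 - \frac{14}{-6}\right) - 330\right) = 153 \left(\left(3 - - \frac{7}{3}\right) - 330\right) = 153 \left(\left(3 + \frac{7}{3}\right) - 330\right) = 153 \left(\frac{16}{3} - 330\right) = 153 \left(- \frac{974}{3}\right) = -49674$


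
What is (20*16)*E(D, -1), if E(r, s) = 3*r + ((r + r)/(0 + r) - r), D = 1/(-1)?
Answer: 0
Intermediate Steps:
D = -1
E(r, s) = 2 + 2*r (E(r, s) = 3*r + ((2*r)/r - r) = 3*r + (2 - r) = 2 + 2*r)
(20*16)*E(D, -1) = (20*16)*(2 + 2*(-1)) = 320*(2 - 2) = 320*0 = 0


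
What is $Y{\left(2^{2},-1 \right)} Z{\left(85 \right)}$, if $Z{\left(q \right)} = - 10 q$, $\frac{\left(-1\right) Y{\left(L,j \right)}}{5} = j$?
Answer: $-4250$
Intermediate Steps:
$Y{\left(L,j \right)} = - 5 j$
$Y{\left(2^{2},-1 \right)} Z{\left(85 \right)} = \left(-5\right) \left(-1\right) \left(\left(-10\right) 85\right) = 5 \left(-850\right) = -4250$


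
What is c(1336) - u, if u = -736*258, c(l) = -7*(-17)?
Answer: 190007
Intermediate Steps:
c(l) = 119
u = -189888
c(1336) - u = 119 - 1*(-189888) = 119 + 189888 = 190007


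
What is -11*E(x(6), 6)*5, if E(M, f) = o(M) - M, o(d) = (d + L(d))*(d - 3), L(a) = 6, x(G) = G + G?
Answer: -8250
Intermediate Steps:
x(G) = 2*G
o(d) = (-3 + d)*(6 + d) (o(d) = (d + 6)*(d - 3) = (6 + d)*(-3 + d) = (-3 + d)*(6 + d))
E(M, f) = -18 + M² + 2*M (E(M, f) = (-18 + M² + 3*M) - M = -18 + M² + 2*M)
-11*E(x(6), 6)*5 = -11*(-18 + (2*6)² + 2*(2*6))*5 = -11*(-18 + 12² + 2*12)*5 = -11*(-18 + 144 + 24)*5 = -11*150*5 = -1650*5 = -8250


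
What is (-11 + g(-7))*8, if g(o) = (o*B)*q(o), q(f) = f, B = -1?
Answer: -480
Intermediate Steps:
g(o) = -o² (g(o) = (o*(-1))*o = (-o)*o = -o²)
(-11 + g(-7))*8 = (-11 - 1*(-7)²)*8 = (-11 - 1*49)*8 = (-11 - 49)*8 = -60*8 = -480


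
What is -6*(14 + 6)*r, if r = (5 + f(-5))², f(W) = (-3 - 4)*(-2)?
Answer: -43320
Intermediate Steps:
f(W) = 14 (f(W) = -7*(-2) = 14)
r = 361 (r = (5 + 14)² = 19² = 361)
-6*(14 + 6)*r = -6*(14 + 6)*361 = -120*361 = -6*7220 = -43320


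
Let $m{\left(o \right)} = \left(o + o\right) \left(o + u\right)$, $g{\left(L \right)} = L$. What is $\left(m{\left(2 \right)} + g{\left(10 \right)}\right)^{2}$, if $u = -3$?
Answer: $36$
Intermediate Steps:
$m{\left(o \right)} = 2 o \left(-3 + o\right)$ ($m{\left(o \right)} = \left(o + o\right) \left(o - 3\right) = 2 o \left(-3 + o\right)$)
$\left(m{\left(2 \right)} + g{\left(10 \right)}\right)^{2} = \left(2 \cdot 2 \left(-3 + 2\right) + 10\right)^{2} = \left(2 \cdot 2 \left(-1\right) + 10\right)^{2} = \left(-4 + 10\right)^{2} = 6^{2} = 36$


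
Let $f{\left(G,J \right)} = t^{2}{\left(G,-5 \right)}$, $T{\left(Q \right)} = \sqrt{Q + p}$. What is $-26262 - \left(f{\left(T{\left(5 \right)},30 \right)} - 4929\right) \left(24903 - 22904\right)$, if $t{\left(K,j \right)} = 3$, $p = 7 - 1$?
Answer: $9808818$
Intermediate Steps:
$p = 6$
$T{\left(Q \right)} = \sqrt{6 + Q}$ ($T{\left(Q \right)} = \sqrt{Q + 6} = \sqrt{6 + Q}$)
$f{\left(G,J \right)} = 9$ ($f{\left(G,J \right)} = 3^{2} = 9$)
$-26262 - \left(f{\left(T{\left(5 \right)},30 \right)} - 4929\right) \left(24903 - 22904\right) = -26262 - \left(9 - 4929\right) \left(24903 - 22904\right) = -26262 - \left(-4920\right) 1999 = -26262 - -9835080 = -26262 + 9835080 = 9808818$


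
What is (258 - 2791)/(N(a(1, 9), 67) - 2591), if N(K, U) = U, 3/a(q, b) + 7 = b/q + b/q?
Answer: 2533/2524 ≈ 1.0036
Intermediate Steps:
a(q, b) = 3/(-7 + 2*b/q) (a(q, b) = 3/(-7 + (b/q + b/q)) = 3/(-7 + 2*b/q))
(258 - 2791)/(N(a(1, 9), 67) - 2591) = (258 - 2791)/(67 - 2591) = -2533/(-2524) = -2533*(-1/2524) = 2533/2524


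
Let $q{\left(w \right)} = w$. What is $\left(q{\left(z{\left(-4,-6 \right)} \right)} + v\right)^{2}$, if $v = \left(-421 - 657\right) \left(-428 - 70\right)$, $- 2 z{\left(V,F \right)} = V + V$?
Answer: $288205775104$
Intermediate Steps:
$z{\left(V,F \right)} = - V$ ($z{\left(V,F \right)} = - \frac{V + V}{2} = - \frac{2 V}{2} = - V$)
$v = 536844$ ($v = \left(-1078\right) \left(-498\right) = 536844$)
$\left(q{\left(z{\left(-4,-6 \right)} \right)} + v\right)^{2} = \left(\left(-1\right) \left(-4\right) + 536844\right)^{2} = \left(4 + 536844\right)^{2} = 536848^{2} = 288205775104$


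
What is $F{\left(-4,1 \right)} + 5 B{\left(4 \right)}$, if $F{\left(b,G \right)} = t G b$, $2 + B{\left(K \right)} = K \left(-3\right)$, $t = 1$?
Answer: $-74$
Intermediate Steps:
$B{\left(K \right)} = -2 - 3 K$ ($B{\left(K \right)} = -2 + K \left(-3\right) = -2 - 3 K$)
$F{\left(b,G \right)} = G b$ ($F{\left(b,G \right)} = 1 G b = G b$)
$F{\left(-4,1 \right)} + 5 B{\left(4 \right)} = 1 \left(-4\right) + 5 \left(-2 - 12\right) = -4 + 5 \left(-2 - 12\right) = -4 + 5 \left(-14\right) = -4 - 70 = -74$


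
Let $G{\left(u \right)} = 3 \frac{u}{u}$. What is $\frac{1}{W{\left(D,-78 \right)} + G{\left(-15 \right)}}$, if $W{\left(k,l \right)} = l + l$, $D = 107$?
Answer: $- \frac{1}{153} \approx -0.0065359$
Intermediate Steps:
$G{\left(u \right)} = 3$ ($G{\left(u \right)} = 3 \cdot 1 = 3$)
$W{\left(k,l \right)} = 2 l$
$\frac{1}{W{\left(D,-78 \right)} + G{\left(-15 \right)}} = \frac{1}{2 \left(-78\right) + 3} = \frac{1}{-156 + 3} = \frac{1}{-153} = - \frac{1}{153}$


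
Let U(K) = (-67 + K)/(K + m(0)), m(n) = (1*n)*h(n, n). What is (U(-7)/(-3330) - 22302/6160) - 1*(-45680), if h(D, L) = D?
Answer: 1266149153/27720 ≈ 45676.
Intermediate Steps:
m(n) = n² (m(n) = (1*n)*n = n*n = n²)
U(K) = (-67 + K)/K (U(K) = (-67 + K)/(K + 0²) = (-67 + K)/(K + 0) = (-67 + K)/K)
(U(-7)/(-3330) - 22302/6160) - 1*(-45680) = (((-67 - 7)/(-7))/(-3330) - 22302/6160) - 1*(-45680) = (-⅐*(-74)*(-1/3330) - 22302*1/6160) + 45680 = ((74/7)*(-1/3330) - 1593/440) + 45680 = (-1/315 - 1593/440) + 45680 = -100447/27720 + 45680 = 1266149153/27720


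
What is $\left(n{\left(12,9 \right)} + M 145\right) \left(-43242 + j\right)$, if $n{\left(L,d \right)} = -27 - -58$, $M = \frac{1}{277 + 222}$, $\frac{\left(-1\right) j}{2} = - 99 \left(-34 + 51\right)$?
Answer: $- \frac{622623864}{499} \approx -1.2477 \cdot 10^{6}$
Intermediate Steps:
$j = 3366$ ($j = - 2 \left(- 99 \left(-34 + 51\right)\right) = - 2 \left(\left(-99\right) 17\right) = \left(-2\right) \left(-1683\right) = 3366$)
$M = \frac{1}{499} \approx 0.002004$
$n{\left(L,d \right)} = 31$ ($n{\left(L,d \right)} = -27 + 58 = 31$)
$\left(n{\left(12,9 \right)} + M 145\right) \left(-43242 + j\right) = \left(31 + \frac{1}{499} \cdot 145\right) \left(-43242 + 3366\right) = \left(31 + \frac{145}{499}\right) \left(-39876\right) = \frac{15614}{499} \left(-39876\right) = - \frac{622623864}{499}$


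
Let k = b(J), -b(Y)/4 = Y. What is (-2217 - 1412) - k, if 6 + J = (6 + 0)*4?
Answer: -3557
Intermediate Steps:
J = 18 (J = -6 + (6 + 0)*4 = -6 + 6*4 = -6 + 24 = 18)
b(Y) = -4*Y
k = -72 (k = -4*18 = -72)
(-2217 - 1412) - k = (-2217 - 1412) - 1*(-72) = -3629 + 72 = -3557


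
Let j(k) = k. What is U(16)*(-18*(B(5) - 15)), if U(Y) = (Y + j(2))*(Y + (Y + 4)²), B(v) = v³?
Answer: -14826240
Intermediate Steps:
U(Y) = (2 + Y)*(Y + (4 + Y)²) (U(Y) = (Y + 2)*(Y + (Y + 4)²) = (2 + Y)*(Y + (4 + Y)²))
U(16)*(-18*(B(5) - 15)) = (32 + 16³ + 11*16² + 34*16)*(-18*(5³ - 15)) = (32 + 4096 + 11*256 + 544)*(-18*(125 - 15)) = (32 + 4096 + 2816 + 544)*(-18*110) = 7488*(-1980) = -14826240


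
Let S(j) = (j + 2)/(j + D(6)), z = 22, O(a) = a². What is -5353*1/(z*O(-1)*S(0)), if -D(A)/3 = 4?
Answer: 16059/11 ≈ 1459.9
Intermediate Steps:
D(A) = -12 (D(A) = -3*4 = -12)
S(j) = (2 + j)/(-12 + j) (S(j) = (j + 2)/(j - 12) = (2 + j)/(-12 + j))
-5353*1/(z*O(-1)*S(0)) = -5353*(-12 + 0)/(22*(2 + 0)) = -5353/((22*(2/(-12)))*1) = -5353/((22*(-1/12*2))*1) = -5353/((22*(-⅙))*1) = -5353/((-11/3*1)) = -5353/(-11/3) = -5353*(-3/11) = 16059/11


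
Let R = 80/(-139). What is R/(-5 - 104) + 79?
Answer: 1197009/15151 ≈ 79.005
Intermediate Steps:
R = -80/139 (R = 80*(-1/139) = -80/139 ≈ -0.57554)
R/(-5 - 104) + 79 = -80/139/(-5 - 104) + 79 = -80/139/(-109) + 79 = -1/109*(-80/139) + 79 = 80/15151 + 79 = 1197009/15151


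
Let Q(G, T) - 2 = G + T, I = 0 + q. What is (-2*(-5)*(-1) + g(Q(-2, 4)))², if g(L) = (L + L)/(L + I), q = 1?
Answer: 1764/25 ≈ 70.560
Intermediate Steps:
I = 1 (I = 0 + 1 = 1)
Q(G, T) = 2 + G + T (Q(G, T) = 2 + (G + T) = 2 + G + T)
g(L) = 2*L/(1 + L) (g(L) = (L + L)/(L + 1) = (2*L)/(1 + L) = 2*L/(1 + L))
(-2*(-5)*(-1) + g(Q(-2, 4)))² = (-2*(-5)*(-1) + 2*(2 - 2 + 4)/(1 + (2 - 2 + 4)))² = (10*(-1) + 2*4/(1 + 4))² = (-10 + 2*4/5)² = (-10 + 2*4*(⅕))² = (-10 + 8/5)² = (-42/5)² = 1764/25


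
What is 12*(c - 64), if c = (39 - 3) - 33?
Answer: -732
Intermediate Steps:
c = 3 (c = 36 - 33 = 3)
12*(c - 64) = 12*(3 - 64) = 12*(-61) = -732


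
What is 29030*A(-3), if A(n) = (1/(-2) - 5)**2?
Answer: 1756315/2 ≈ 8.7816e+5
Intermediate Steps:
A(n) = 121/4 (A(n) = (-1/2 - 5)**2 = (-11/2)**2 = 121/4)
29030*A(-3) = 29030*(121/4) = 1756315/2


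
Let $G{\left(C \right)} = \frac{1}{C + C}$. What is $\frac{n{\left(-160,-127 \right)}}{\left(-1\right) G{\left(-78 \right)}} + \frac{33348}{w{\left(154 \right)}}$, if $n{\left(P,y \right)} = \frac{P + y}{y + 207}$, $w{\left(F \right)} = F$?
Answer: $- \frac{75483}{220} \approx -343.1$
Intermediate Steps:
$G{\left(C \right)} = \frac{1}{2 C}$
$n{\left(P,y \right)} = \frac{P + y}{207 + y}$
$\frac{n{\left(-160,-127 \right)}}{\left(-1\right) G{\left(-78 \right)}} + \frac{33348}{w{\left(154 \right)}} = \frac{\frac{1}{207 - 127} \left(-160 - 127\right)}{\left(-1\right) \frac{1}{2 \left(-78\right)}} + \frac{33348}{154} = \frac{\frac{1}{80} \left(-287\right)}{\left(-1\right) \frac{1}{2} \left(- \frac{1}{78}\right)} + 33348 \cdot \frac{1}{154} = \frac{\frac{1}{80} \left(-287\right)}{\left(-1\right) \left(- \frac{1}{156}\right)} + \frac{2382}{11} = - \frac{287 \frac{1}{\frac{1}{156}}}{80} + \frac{2382}{11} = \left(- \frac{287}{80}\right) 156 + \frac{2382}{11} = - \frac{11193}{20} + \frac{2382}{11} = - \frac{75483}{220}$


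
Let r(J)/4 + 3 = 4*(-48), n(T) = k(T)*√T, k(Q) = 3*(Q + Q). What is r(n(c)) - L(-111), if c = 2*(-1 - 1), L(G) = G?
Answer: -669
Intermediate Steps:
k(Q) = 6*Q (k(Q) = 3*(2*Q) = 6*Q)
c = -4 (c = 2*(-2) = -4)
n(T) = 6*T^(3/2) (n(T) = (6*T)*√T = 6*T^(3/2))
r(J) = -780 (r(J) = -12 + 4*(4*(-48)) = -12 + 4*(-192) = -12 - 768 = -780)
r(n(c)) - L(-111) = -780 - 1*(-111) = -780 + 111 = -669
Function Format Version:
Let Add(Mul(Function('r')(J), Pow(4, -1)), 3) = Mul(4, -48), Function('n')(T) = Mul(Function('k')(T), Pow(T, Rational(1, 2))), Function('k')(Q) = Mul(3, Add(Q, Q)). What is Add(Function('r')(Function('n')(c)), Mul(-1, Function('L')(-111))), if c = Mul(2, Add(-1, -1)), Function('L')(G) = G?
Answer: -669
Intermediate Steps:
Function('k')(Q) = Mul(6, Q) (Function('k')(Q) = Mul(3, Mul(2, Q)) = Mul(6, Q))
c = -4 (c = Mul(2, -2) = -4)
Function('n')(T) = Mul(6, Pow(T, Rational(3, 2))) (Function('n')(T) = Mul(Mul(6, T), Pow(T, Rational(1, 2))) = Mul(6, Pow(T, Rational(3, 2))))
Function('r')(J) = -780 (Function('r')(J) = Add(-12, Mul(4, Mul(4, -48))) = Add(-12, Mul(4, -192)) = Add(-12, -768) = -780)
Add(Function('r')(Function('n')(c)), Mul(-1, Function('L')(-111))) = Add(-780, Mul(-1, -111)) = Add(-780, 111) = -669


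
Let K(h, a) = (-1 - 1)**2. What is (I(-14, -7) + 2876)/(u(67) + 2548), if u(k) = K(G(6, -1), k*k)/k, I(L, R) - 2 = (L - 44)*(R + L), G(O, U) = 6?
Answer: 8576/5335 ≈ 1.6075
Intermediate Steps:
K(h, a) = 4 (K(h, a) = (-2)**2 = 4)
I(L, R) = 2 + (-44 + L)*(L + R) (I(L, R) = 2 + (L - 44)*(R + L) = 2 + (-44 + L)*(L + R))
u(k) = 4/k
(I(-14, -7) + 2876)/(u(67) + 2548) = ((2 + (-14)**2 - 44*(-14) - 44*(-7) - 14*(-7)) + 2876)/(4/67 + 2548) = ((2 + 196 + 616 + 308 + 98) + 2876)/(4*(1/67) + 2548) = (1220 + 2876)/(4/67 + 2548) = 4096/(170720/67) = 4096*(67/170720) = 8576/5335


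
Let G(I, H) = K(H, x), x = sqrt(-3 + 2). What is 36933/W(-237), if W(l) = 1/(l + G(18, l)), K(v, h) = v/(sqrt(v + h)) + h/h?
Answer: -8716188 - 8753121/sqrt(-237 + I) ≈ -8.7174e+6 + 5.6857e+5*I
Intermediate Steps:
x = I (x = sqrt(-1) = I ≈ 1.0*I)
K(v, h) = 1 + v/sqrt(h + v) (K(v, h) = v/(sqrt(h + v)) + 1 = v/sqrt(h + v) + 1 = 1 + v/sqrt(h + v))
G(I, H) = 1 + H/sqrt(I + H)
W(l) = 1/(1 + l + l/sqrt(I + l)) (W(l) = 1/(l + (1 + l/sqrt(I + l))) = 1/(1 + l + l/sqrt(I + l)))
36933/W(-237) = 36933/(1/(1 - 237 - 237/sqrt(I - 237))) = 36933/(1/(1 - 237 - 237/sqrt(-237 + I))) = 36933/(1/(-236 - 237/sqrt(-237 + I))) = 36933*(-236 - 237/sqrt(-237 + I)) = -8716188 - 8753121/sqrt(-237 + I)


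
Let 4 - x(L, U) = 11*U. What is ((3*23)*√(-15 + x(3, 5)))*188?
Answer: 12972*I*√66 ≈ 1.0539e+5*I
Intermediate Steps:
x(L, U) = 4 - 11*U
((3*23)*√(-15 + x(3, 5)))*188 = ((3*23)*√(-15 + (4 - 11*5)))*188 = (69*√(-15 + (4 - 55)))*188 = (69*√(-15 - 51))*188 = (69*√(-66))*188 = (69*(I*√66))*188 = (69*I*√66)*188 = 12972*I*√66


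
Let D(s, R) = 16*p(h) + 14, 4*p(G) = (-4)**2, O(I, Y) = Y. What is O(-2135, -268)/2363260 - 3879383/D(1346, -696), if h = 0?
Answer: -2291997672371/46083570 ≈ -49736.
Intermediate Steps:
p(G) = 4 (p(G) = (1/4)*(-4)**2 = (1/4)*16 = 4)
D(s, R) = 78 (D(s, R) = 16*4 + 14 = 64 + 14 = 78)
O(-2135, -268)/2363260 - 3879383/D(1346, -696) = -268/2363260 - 3879383/78 = -268*1/2363260 - 3879383*1/78 = -67/590815 - 3879383/78 = -2291997672371/46083570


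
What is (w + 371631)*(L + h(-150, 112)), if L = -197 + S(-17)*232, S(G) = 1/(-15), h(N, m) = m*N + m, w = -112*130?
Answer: -90519997997/15 ≈ -6.0347e+9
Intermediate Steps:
w = -14560
h(N, m) = m + N*m (h(N, m) = N*m + m = m + N*m)
S(G) = -1/15
L = -3187/15 (L = -197 - 1/15*232 = -197 - 232/15 = -3187/15 ≈ -212.47)
(w + 371631)*(L + h(-150, 112)) = (-14560 + 371631)*(-3187/15 + 112*(1 - 150)) = 357071*(-3187/15 + 112*(-149)) = 357071*(-3187/15 - 16688) = 357071*(-253507/15) = -90519997997/15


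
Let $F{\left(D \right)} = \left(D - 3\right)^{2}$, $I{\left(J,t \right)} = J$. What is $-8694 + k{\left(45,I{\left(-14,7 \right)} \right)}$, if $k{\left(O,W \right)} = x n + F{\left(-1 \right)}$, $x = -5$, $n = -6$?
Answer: $-8648$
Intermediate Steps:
$F{\left(D \right)} = \left(-3 + D\right)^{2}$
$k{\left(O,W \right)} = 46$ ($k{\left(O,W \right)} = \left(-5\right) \left(-6\right) + \left(-3 - 1\right)^{2} = 30 + \left(-4\right)^{2} = 30 + 16 = 46$)
$-8694 + k{\left(45,I{\left(-14,7 \right)} \right)} = -8694 + 46 = -8648$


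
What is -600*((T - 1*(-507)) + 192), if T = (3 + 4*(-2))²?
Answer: -434400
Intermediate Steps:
T = 25 (T = (3 - 8)² = (-5)² = 25)
-600*((T - 1*(-507)) + 192) = -600*((25 - 1*(-507)) + 192) = -600*((25 + 507) + 192) = -600*(532 + 192) = -600*724 = -434400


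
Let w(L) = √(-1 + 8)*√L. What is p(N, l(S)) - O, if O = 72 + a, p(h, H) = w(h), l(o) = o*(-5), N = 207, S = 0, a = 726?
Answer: -798 + 3*√161 ≈ -759.93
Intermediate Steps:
l(o) = -5*o
w(L) = √7*√L
p(h, H) = √7*√h
O = 798 (O = 72 + 726 = 798)
p(N, l(S)) - O = √7*√207 - 1*798 = √7*(3*√23) - 798 = 3*√161 - 798 = -798 + 3*√161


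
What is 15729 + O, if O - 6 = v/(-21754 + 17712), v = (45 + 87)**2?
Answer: 31791723/2021 ≈ 15731.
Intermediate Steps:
v = 17424 (v = 132**2 = 17424)
O = 3414/2021 (O = 6 + 17424/(-21754 + 17712) = 6 + 17424/(-4042) = 6 + 17424*(-1/4042) = 6 - 8712/2021 = 3414/2021 ≈ 1.6893)
15729 + O = 15729 + 3414/2021 = 31791723/2021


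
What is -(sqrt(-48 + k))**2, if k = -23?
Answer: 71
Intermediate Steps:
-(sqrt(-48 + k))**2 = -(sqrt(-48 - 23))**2 = -(sqrt(-71))**2 = -(I*sqrt(71))**2 = -1*(-71) = 71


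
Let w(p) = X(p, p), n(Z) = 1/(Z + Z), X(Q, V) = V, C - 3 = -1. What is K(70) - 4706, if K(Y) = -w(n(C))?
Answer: -18825/4 ≈ -4706.3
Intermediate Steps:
C = 2 (C = 3 - 1 = 2)
n(Z) = 1/(2*Z)
w(p) = p
K(Y) = -1/4 (K(Y) = -1/(2*2) = -1*1/4 = -1/4)
K(70) - 4706 = -1/4 - 4706 = -18825/4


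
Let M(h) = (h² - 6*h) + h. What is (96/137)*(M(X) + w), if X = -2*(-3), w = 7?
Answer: 1248/137 ≈ 9.1095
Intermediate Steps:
X = 6
M(h) = h² - 5*h
(96/137)*(M(X) + w) = (96/137)*(6*(-5 + 6) + 7) = (96*(1/137))*(6*1 + 7) = 96*(6 + 7)/137 = (96/137)*13 = 1248/137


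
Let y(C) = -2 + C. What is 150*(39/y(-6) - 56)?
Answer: -36525/4 ≈ -9131.3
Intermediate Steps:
150*(39/y(-6) - 56) = 150*(39/(-2 - 6) - 56) = 150*(39/(-8) - 56) = 150*(39*(-⅛) - 56) = 150*(-39/8 - 56) = 150*(-487/8) = -36525/4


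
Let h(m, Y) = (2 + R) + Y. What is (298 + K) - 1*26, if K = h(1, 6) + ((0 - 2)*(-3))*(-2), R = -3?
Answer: 265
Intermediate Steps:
h(m, Y) = -1 + Y (h(m, Y) = (2 - 3) + Y = -1 + Y)
K = -7 (K = (-1 + 6) + ((0 - 2)*(-3))*(-2) = 5 - 2*(-3)*(-2) = 5 + 6*(-2) = 5 - 12 = -7)
(298 + K) - 1*26 = (298 - 7) - 1*26 = 291 - 26 = 265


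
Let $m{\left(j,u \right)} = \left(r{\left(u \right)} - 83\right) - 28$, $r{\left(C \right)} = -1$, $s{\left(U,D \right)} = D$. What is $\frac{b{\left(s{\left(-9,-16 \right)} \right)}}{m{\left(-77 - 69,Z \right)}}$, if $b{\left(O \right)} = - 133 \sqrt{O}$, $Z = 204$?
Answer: $\frac{19 i}{4} \approx 4.75 i$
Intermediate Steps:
$m{\left(j,u \right)} = -112$ ($m{\left(j,u \right)} = \left(-1 - 83\right) - 28 = -84 - 28 = -112$)
$\frac{b{\left(s{\left(-9,-16 \right)} \right)}}{m{\left(-77 - 69,Z \right)}} = \frac{\left(-133\right) \sqrt{-16}}{-112} = - 133 \cdot 4 i \left(- \frac{1}{112}\right) = - 532 i \left(- \frac{1}{112}\right) = \frac{19 i}{4}$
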